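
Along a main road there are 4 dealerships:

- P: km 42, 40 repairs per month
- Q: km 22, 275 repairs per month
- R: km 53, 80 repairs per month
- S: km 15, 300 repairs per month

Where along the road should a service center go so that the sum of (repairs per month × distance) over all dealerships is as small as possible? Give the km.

For a sum of weighted absolute distances on a line, the optimum is the weighted median (not the mean). Total weight W = 695; half-weight = 347.5.
Sort by position and accumulate weight:
  km 15 (S, w=300) → cum 300
  km 22 (Q, w=275) → cum 575  ≥ 347.5 → median here
  km 42 (P, w=40) → cum 615
  km 53 (R, w=80) → cum 695
Optimal location: km 22.

x = 22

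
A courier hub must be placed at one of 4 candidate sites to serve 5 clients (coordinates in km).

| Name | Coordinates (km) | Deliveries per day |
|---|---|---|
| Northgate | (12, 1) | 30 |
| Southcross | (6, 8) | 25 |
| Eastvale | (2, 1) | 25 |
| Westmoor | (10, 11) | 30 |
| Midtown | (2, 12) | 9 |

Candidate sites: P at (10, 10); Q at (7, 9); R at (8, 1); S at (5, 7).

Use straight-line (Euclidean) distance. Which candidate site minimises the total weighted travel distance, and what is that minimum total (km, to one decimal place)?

Q, total 714.9 km

Total weighted distance at each candidate:
  P (10, 10): total = 793.6
  Q (7, 9): total = 714.9
  R (8, 1): total = 870.7
  S (5, 7): total = 724.2
Minimum is at Q with total 714.9 km.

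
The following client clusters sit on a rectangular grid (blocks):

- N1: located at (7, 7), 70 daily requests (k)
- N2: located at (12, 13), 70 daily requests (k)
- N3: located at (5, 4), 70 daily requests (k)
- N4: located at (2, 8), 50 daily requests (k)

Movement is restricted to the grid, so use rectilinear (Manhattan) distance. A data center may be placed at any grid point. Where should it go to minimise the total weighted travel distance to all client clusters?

Manhattan distance separates: Σwᵢ(|x−xᵢ|+|y−yᵢ|) = Σwᵢ|x−xᵢ| + Σwᵢ|y−yᵢ|, so x and y are optimised independently as 1-D weighted medians.
Total weight W = 260; half = 130.
x-coordinate, sorted with cumulative weight:
  x=2 (N4, w=50) cum 50
  x=5 (N3, w=70) cum 120
  x=7 (N1, w=70) cum 190  ← median
  x=12 (N2, w=70) cum 260
⇒ x* = 7
y-coordinate, sorted with cumulative weight:
  y=4 (N3, w=70) cum 70
  y=7 (N1, w=70) cum 140  ← median
  y=8 (N4, w=50) cum 190
  y=13 (N2, w=70) cum 260
⇒ y* = 7

(7, 7)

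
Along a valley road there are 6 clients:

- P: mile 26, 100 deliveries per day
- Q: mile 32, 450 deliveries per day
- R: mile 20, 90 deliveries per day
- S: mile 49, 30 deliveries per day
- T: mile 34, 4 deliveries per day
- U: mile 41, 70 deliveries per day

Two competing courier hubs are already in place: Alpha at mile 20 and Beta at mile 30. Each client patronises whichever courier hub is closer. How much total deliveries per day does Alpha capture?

90

The indifferent point is the midpoint (20+30)/2 = 25; clients left of it (closer to Alpha at 20) go to Alpha, those right go to Beta.
  R at 20 (w=90) → Alpha
  P at 26 (w=100) → Beta
  Q at 32 (w=450) → Beta
  T at 34 (w=4) → Beta
  U at 41 (w=70) → Beta
  S at 49 (w=30) → Beta
Alpha captures 90; Beta captures 654.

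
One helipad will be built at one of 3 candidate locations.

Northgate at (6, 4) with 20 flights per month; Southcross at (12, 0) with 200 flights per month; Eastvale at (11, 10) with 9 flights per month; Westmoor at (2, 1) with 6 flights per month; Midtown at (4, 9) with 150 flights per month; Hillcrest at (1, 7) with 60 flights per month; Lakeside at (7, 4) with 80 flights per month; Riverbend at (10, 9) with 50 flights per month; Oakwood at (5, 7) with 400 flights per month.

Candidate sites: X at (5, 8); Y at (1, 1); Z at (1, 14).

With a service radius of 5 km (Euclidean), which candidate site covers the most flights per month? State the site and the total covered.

Coverage radius r = 5 km; a point is covered iff (Δx)²+(Δy)² ≤ 5² = 25.
  X (5, 8): covers {Northgate, Midtown, Hillcrest, Lakeside, Oakwood} → 710
  Y (1, 1): covers {Westmoor} → 6
  Z (1, 14): covers {none} → 0
Maximum coverage at X: 710 flights per month.

X, covering 710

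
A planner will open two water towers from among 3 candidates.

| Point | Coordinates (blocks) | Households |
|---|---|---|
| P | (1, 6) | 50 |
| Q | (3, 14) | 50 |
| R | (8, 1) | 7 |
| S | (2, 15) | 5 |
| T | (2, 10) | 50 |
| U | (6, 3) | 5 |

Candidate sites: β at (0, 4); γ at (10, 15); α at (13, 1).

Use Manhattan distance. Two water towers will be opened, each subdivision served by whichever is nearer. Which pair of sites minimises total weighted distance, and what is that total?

Evaluate every pair (each demand assigned to the nearer of the two):
  {β, γ}: total = 1102
  {β, α}: total = 1335
  {γ, α}: total = 2020
Best pair: {β, γ} with total 1102.

{β, γ}, total 1102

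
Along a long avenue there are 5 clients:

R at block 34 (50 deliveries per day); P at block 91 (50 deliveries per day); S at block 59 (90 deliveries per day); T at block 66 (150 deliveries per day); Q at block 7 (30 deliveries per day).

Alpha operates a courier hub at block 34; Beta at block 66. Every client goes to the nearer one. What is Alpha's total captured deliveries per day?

80

The indifferent point is the midpoint (34+66)/2 = 50; clients left of it (closer to Alpha at 34) go to Alpha, those right go to Beta.
  Q at 7 (w=30) → Alpha
  R at 34 (w=50) → Alpha
  S at 59 (w=90) → Beta
  T at 66 (w=150) → Beta
  P at 91 (w=50) → Beta
Alpha captures 80; Beta captures 290.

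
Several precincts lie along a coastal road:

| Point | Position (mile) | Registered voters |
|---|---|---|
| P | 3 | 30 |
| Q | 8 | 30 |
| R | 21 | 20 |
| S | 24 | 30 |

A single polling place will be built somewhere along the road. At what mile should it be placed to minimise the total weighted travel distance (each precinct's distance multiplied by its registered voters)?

x = 8

For a sum of weighted absolute distances on a line, the optimum is the weighted median (not the mean). Total weight W = 110; half-weight = 55.
Sort by position and accumulate weight:
  mile 3 (P, w=30) → cum 30
  mile 8 (Q, w=30) → cum 60  ≥ 55 → median here
  mile 21 (R, w=20) → cum 80
  mile 24 (S, w=30) → cum 110
Optimal location: mile 8.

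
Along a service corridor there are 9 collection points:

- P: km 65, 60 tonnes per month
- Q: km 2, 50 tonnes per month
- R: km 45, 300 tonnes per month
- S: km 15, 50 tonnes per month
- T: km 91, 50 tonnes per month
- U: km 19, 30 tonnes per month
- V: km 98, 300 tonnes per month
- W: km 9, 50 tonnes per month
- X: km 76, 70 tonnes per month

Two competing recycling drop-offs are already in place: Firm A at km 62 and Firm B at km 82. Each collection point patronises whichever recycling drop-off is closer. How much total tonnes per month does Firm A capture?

540

The indifferent point is the midpoint (62+82)/2 = 72; collection points left of it (closer to Firm A at 62) go to Firm A, those right go to Firm B.
  Q at 2 (w=50) → Firm A
  W at 9 (w=50) → Firm A
  S at 15 (w=50) → Firm A
  U at 19 (w=30) → Firm A
  R at 45 (w=300) → Firm A
  P at 65 (w=60) → Firm A
  X at 76 (w=70) → Firm B
  T at 91 (w=50) → Firm B
  V at 98 (w=300) → Firm B
Firm A captures 540; Firm B captures 420.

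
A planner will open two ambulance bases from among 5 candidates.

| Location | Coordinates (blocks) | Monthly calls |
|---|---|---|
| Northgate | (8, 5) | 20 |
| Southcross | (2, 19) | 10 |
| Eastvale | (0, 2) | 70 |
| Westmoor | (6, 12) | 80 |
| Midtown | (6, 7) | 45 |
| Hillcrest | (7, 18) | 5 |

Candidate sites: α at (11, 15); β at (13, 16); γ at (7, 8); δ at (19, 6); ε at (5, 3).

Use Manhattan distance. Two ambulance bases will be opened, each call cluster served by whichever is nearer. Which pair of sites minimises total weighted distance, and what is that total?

{γ, ε}, total 1200

Evaluate every pair (each demand assigned to the nearer of the two):
  {γ, ε}: total = 1200
  {α, ε}: total = 1550
  {α, γ}: total = 1645
  {β, γ}: total = 1660
  {γ, δ}: total = 1690
  {β, ε}: total = 1725
  {δ, ε}: total = 1820
  {α, δ}: total = 3240
  {α, β}: total = 3330
  {β, δ}: total = 3540
Best pair: {γ, ε} with total 1200.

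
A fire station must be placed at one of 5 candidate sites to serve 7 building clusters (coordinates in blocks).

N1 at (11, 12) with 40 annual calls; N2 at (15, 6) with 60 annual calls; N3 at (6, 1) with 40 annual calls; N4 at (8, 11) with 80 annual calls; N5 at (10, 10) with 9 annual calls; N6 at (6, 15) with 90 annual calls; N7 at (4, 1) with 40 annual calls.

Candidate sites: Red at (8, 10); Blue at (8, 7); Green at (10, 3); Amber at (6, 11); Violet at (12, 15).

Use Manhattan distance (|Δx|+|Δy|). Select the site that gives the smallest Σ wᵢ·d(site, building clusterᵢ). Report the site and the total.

Total weighted distance at each candidate:
  Red (8, 10): total = 2548
  Blue (8, 7): total = 2785
  Green (10, 3): total = 3743
  Amber (6, 11): total = 2525
  Violet (12, 15): total = 3803
Minimum is at Amber with total 2525 blocks.

Amber, total 2525 blocks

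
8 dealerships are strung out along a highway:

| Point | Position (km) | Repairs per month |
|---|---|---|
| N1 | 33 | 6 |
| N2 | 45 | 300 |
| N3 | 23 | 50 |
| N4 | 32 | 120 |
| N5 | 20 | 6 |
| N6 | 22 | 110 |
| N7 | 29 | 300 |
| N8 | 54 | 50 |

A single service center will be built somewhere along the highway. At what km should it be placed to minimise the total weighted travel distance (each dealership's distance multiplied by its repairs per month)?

For a sum of weighted absolute distances on a line, the optimum is the weighted median (not the mean). Total weight W = 942; half-weight = 471.
Sort by position and accumulate weight:
  km 20 (N5, w=6) → cum 6
  km 22 (N6, w=110) → cum 116
  km 23 (N3, w=50) → cum 166
  km 29 (N7, w=300) → cum 466
  km 32 (N4, w=120) → cum 586  ≥ 471 → median here
  km 33 (N1, w=6) → cum 592
  km 45 (N2, w=300) → cum 892
  km 54 (N8, w=50) → cum 942
Optimal location: km 32.

x = 32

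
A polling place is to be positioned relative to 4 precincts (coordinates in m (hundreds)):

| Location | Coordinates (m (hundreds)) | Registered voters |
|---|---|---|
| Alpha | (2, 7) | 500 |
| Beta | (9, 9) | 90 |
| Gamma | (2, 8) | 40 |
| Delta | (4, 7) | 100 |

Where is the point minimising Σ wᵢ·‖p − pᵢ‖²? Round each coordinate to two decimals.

The minimiser of Σwᵢ‖p−pᵢ‖² is the weighted centroid p* = (Σwᵢpᵢ)/(Σwᵢ).
Σwᵢ = 730.
Σwᵢxᵢ = 500·2 + 90·9 + 40·2 + 100·4 = 2290.
Σwᵢyᵢ = 500·7 + 90·9 + 40·8 + 100·7 = 5330.
x* = 2290/730 = 3.14, y* = 5330/730 = 7.30.

(3.14, 7.30)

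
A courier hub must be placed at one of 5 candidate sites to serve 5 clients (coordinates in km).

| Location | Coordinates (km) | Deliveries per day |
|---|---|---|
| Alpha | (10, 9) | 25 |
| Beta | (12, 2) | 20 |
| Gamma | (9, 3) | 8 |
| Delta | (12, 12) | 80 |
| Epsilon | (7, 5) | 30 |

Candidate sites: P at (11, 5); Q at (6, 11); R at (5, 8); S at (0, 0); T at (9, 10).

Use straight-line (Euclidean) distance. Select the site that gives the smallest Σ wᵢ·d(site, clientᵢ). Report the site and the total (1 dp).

Total weighted distance at each candidate:
  P (11, 5): total = 874.6
  Q (6, 11): total = 1065.6
  R (5, 8): total = 1116.2
  S (0, 0): total = 2271.3
  T (9, 10): total = 712.2
Minimum is at T with total 712.2 km.

T, total 712.2 km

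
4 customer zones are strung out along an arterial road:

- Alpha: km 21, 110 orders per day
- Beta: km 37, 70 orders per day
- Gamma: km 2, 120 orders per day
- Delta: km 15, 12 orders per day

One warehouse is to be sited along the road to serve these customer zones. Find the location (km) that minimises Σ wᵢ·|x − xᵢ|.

x = 21

For a sum of weighted absolute distances on a line, the optimum is the weighted median (not the mean). Total weight W = 312; half-weight = 156.
Sort by position and accumulate weight:
  km 2 (Gamma, w=120) → cum 120
  km 15 (Delta, w=12) → cum 132
  km 21 (Alpha, w=110) → cum 242  ≥ 156 → median here
  km 37 (Beta, w=70) → cum 312
Optimal location: km 21.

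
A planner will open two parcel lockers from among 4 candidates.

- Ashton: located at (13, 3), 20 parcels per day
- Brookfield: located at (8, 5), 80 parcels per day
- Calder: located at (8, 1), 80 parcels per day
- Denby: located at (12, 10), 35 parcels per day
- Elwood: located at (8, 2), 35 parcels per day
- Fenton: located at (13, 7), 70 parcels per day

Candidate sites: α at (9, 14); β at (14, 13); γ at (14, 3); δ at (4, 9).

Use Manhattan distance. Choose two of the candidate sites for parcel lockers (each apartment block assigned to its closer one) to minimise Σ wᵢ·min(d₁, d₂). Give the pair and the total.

{β, γ}, total 2070

Evaluate every pair (each demand assigned to the nearer of the two):
  {β, γ}: total = 2070
  {α, γ}: total = 2140
  {γ, δ}: total = 2210
  {β, δ}: total = 2870
  {α, β}: total = 3260
  {α, δ}: total = 3300
Best pair: {β, γ} with total 2070.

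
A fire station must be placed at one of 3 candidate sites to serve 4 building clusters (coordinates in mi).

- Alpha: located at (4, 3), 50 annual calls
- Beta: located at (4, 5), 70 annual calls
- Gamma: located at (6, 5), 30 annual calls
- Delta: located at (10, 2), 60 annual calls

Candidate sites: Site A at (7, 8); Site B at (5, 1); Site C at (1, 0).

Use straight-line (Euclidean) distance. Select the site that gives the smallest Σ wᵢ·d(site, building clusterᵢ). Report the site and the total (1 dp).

Total weighted distance at each candidate:
  Site A (7, 8): total = 1085.9
  Site B (5, 1): total = 830.1
  Site C (1, 0): total = 1385.6
Minimum is at Site B with total 830.1 mi.

Site B, total 830.1 mi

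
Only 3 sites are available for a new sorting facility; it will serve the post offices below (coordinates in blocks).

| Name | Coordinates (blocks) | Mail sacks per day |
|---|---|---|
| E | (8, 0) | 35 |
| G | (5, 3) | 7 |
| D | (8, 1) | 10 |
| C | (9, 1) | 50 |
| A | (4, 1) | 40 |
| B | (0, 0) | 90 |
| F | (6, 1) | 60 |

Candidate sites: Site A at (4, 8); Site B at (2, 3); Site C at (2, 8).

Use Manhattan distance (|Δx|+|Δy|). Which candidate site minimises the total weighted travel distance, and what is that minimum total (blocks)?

Total weighted distance at each candidate:
  Site A (4, 8): total = 3072
  Site B (2, 3): total = 1836
  Site C (2, 8): total = 3296
Minimum is at Site B with total 1836 blocks.

Site B, total 1836 blocks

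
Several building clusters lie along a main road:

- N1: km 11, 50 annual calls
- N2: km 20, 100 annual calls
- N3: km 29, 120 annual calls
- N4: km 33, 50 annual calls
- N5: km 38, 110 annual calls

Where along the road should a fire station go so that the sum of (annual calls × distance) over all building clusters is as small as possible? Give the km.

x = 29

For a sum of weighted absolute distances on a line, the optimum is the weighted median (not the mean). Total weight W = 430; half-weight = 215.
Sort by position and accumulate weight:
  km 11 (N1, w=50) → cum 50
  km 20 (N2, w=100) → cum 150
  km 29 (N3, w=120) → cum 270  ≥ 215 → median here
  km 33 (N4, w=50) → cum 320
  km 38 (N5, w=110) → cum 430
Optimal location: km 29.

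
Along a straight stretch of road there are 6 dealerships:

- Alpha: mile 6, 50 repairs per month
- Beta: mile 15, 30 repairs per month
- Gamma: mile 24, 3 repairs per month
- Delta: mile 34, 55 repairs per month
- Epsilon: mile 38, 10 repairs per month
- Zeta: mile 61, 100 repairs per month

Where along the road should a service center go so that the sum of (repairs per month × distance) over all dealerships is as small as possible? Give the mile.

x = 34

For a sum of weighted absolute distances on a line, the optimum is the weighted median (not the mean). Total weight W = 248; half-weight = 124.
Sort by position and accumulate weight:
  mile 6 (Alpha, w=50) → cum 50
  mile 15 (Beta, w=30) → cum 80
  mile 24 (Gamma, w=3) → cum 83
  mile 34 (Delta, w=55) → cum 138  ≥ 124 → median here
  mile 38 (Epsilon, w=10) → cum 148
  mile 61 (Zeta, w=100) → cum 248
Optimal location: mile 34.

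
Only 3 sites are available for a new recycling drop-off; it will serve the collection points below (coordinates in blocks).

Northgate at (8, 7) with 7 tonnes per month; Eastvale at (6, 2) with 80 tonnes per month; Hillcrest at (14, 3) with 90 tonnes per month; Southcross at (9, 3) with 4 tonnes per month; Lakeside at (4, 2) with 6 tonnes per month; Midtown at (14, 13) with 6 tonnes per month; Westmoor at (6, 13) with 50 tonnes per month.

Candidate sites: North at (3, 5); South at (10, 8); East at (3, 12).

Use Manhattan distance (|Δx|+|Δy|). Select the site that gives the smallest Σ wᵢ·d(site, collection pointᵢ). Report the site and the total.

South, total 2231 blocks

Total weighted distance at each candidate:
  North (3, 5): total = 2419
  South (10, 8): total = 2231
  East (3, 12): total = 3308
Minimum is at South with total 2231 blocks.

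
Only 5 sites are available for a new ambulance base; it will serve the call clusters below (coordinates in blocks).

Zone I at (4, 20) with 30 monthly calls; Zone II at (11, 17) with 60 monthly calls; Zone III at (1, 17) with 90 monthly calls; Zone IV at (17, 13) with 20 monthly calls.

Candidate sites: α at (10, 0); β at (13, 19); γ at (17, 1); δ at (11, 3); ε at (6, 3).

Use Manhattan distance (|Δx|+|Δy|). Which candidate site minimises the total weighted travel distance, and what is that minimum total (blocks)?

Total weighted distance at each candidate:
  α (10, 0): total = 4600
  β (13, 19): total = 2000
  γ (17, 1): total = 5400
  δ (11, 3): total = 4040
  ε (6, 3): total = 3840
Minimum is at β with total 2000 blocks.

β, total 2000 blocks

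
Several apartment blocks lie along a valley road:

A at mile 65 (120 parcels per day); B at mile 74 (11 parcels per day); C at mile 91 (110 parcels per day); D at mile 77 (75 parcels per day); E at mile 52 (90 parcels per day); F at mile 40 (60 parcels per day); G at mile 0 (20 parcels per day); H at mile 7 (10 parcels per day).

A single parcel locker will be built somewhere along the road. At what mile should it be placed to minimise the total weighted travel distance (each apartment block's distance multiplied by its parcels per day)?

For a sum of weighted absolute distances on a line, the optimum is the weighted median (not the mean). Total weight W = 496; half-weight = 248.
Sort by position and accumulate weight:
  mile 0 (G, w=20) → cum 20
  mile 7 (H, w=10) → cum 30
  mile 40 (F, w=60) → cum 90
  mile 52 (E, w=90) → cum 180
  mile 65 (A, w=120) → cum 300  ≥ 248 → median here
  mile 74 (B, w=11) → cum 311
  mile 77 (D, w=75) → cum 386
  mile 91 (C, w=110) → cum 496
Optimal location: mile 65.

x = 65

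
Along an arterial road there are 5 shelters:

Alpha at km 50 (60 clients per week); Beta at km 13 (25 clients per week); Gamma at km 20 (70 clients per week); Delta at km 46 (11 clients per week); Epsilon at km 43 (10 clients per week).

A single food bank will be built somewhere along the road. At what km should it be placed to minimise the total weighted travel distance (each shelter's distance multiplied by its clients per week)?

For a sum of weighted absolute distances on a line, the optimum is the weighted median (not the mean). Total weight W = 176; half-weight = 88.
Sort by position and accumulate weight:
  km 13 (Beta, w=25) → cum 25
  km 20 (Gamma, w=70) → cum 95  ≥ 88 → median here
  km 43 (Epsilon, w=10) → cum 105
  km 46 (Delta, w=11) → cum 116
  km 50 (Alpha, w=60) → cum 176
Optimal location: km 20.

x = 20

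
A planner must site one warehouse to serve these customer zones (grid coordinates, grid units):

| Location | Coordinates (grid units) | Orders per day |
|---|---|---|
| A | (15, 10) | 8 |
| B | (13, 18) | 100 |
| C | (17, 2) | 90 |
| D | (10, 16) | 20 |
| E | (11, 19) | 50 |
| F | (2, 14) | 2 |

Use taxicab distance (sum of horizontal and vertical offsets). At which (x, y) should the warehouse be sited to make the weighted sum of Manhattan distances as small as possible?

Manhattan distance separates: Σwᵢ(|x−xᵢ|+|y−yᵢ|) = Σwᵢ|x−xᵢ| + Σwᵢ|y−yᵢ|, so x and y are optimised independently as 1-D weighted medians.
Total weight W = 270; half = 135.
x-coordinate, sorted with cumulative weight:
  x=2 (F, w=2) cum 2
  x=10 (D, w=20) cum 22
  x=11 (E, w=50) cum 72
  x=13 (B, w=100) cum 172  ← median
  x=15 (A, w=8) cum 180
  x=17 (C, w=90) cum 270
⇒ x* = 13
y-coordinate, sorted with cumulative weight:
  y=2 (C, w=90) cum 90
  y=10 (A, w=8) cum 98
  y=14 (F, w=2) cum 100
  y=16 (D, w=20) cum 120
  y=18 (B, w=100) cum 220  ← median
  y=19 (E, w=50) cum 270
⇒ y* = 18

(13, 18)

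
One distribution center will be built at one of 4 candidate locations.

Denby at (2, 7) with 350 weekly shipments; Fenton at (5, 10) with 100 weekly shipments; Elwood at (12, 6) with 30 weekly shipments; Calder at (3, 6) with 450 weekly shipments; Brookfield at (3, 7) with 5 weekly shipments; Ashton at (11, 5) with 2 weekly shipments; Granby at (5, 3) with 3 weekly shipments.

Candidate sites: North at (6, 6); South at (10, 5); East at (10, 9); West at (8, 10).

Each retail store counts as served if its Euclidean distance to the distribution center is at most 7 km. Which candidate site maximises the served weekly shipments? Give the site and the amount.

Coverage radius r = 7 km; a point is covered iff (Δx)²+(Δy)² ≤ 7² = 49.
  North (6, 6): covers {Denby, Fenton, Elwood, Calder, Brookfield, Ashton, Granby} → 940
  South (10, 5): covers {Elwood, Ashton, Granby} → 35
  East (10, 9): covers {Fenton, Elwood, Ashton} → 132
  West (8, 10): covers {Denby, Fenton, Elwood, Calder, Brookfield, Ashton} → 937
Maximum coverage at North: 940 weekly shipments.

North, covering 940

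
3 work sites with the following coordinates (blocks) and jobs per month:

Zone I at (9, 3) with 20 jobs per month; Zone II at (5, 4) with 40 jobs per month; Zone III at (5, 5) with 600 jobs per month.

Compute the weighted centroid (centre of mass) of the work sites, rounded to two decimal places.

(5.12, 4.88)

The minimiser of Σwᵢ‖p−pᵢ‖² is the weighted centroid p* = (Σwᵢpᵢ)/(Σwᵢ).
Σwᵢ = 660.
Σwᵢxᵢ = 20·9 + 40·5 + 600·5 = 3380.
Σwᵢyᵢ = 20·3 + 40·4 + 600·5 = 3220.
x* = 3380/660 = 5.12, y* = 3220/660 = 4.88.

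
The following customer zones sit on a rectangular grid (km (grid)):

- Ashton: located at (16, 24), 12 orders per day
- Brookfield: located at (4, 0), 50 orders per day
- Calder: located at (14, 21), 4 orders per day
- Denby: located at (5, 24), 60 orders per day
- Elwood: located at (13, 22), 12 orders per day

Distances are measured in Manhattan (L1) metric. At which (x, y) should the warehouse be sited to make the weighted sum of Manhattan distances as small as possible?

(5, 24)

Manhattan distance separates: Σwᵢ(|x−xᵢ|+|y−yᵢ|) = Σwᵢ|x−xᵢ| + Σwᵢ|y−yᵢ|, so x and y are optimised independently as 1-D weighted medians.
Total weight W = 138; half = 69.
x-coordinate, sorted with cumulative weight:
  x=4 (Brookfield, w=50) cum 50
  x=5 (Denby, w=60) cum 110  ← median
  x=13 (Elwood, w=12) cum 122
  x=14 (Calder, w=4) cum 126
  x=16 (Ashton, w=12) cum 138
⇒ x* = 5
y-coordinate, sorted with cumulative weight:
  y=0 (Brookfield, w=50) cum 50
  y=21 (Calder, w=4) cum 54
  y=22 (Elwood, w=12) cum 66
  y=24 (Ashton, w=12) cum 78  ← median
  y=24 (Denby, w=60) cum 138
⇒ y* = 24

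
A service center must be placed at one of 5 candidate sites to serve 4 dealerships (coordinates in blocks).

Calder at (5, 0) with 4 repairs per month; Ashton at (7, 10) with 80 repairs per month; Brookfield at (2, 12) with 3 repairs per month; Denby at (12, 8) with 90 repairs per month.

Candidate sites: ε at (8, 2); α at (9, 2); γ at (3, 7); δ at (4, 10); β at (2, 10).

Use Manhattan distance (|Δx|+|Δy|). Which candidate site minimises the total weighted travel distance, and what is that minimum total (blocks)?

δ, total 1196 blocks

Total weighted distance at each candidate:
  ε (8, 2): total = 1688
  α (9, 2): total = 1685
  γ (3, 7): total = 1514
  δ (4, 10): total = 1196
  β (2, 10): total = 1538
Minimum is at δ with total 1196 blocks.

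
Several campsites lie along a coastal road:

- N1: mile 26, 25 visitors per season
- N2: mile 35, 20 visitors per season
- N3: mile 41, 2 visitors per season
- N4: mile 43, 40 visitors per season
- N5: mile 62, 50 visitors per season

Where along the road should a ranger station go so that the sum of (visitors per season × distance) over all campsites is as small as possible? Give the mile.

x = 43

For a sum of weighted absolute distances on a line, the optimum is the weighted median (not the mean). Total weight W = 137; half-weight = 68.5.
Sort by position and accumulate weight:
  mile 26 (N1, w=25) → cum 25
  mile 35 (N2, w=20) → cum 45
  mile 41 (N3, w=2) → cum 47
  mile 43 (N4, w=40) → cum 87  ≥ 68.5 → median here
  mile 62 (N5, w=50) → cum 137
Optimal location: mile 43.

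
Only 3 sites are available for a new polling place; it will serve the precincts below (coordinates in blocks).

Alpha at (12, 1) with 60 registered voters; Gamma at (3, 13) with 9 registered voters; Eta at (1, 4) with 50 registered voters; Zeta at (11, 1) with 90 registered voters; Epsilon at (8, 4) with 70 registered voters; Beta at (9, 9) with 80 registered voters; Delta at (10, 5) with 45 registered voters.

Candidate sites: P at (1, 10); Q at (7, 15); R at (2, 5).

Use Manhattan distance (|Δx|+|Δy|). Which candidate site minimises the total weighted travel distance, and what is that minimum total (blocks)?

Total weighted distance at each candidate:
  P (1, 10): total = 5515
  Q (7, 15): total = 5729
  R (2, 5): total = 3921
Minimum is at R with total 3921 blocks.

R, total 3921 blocks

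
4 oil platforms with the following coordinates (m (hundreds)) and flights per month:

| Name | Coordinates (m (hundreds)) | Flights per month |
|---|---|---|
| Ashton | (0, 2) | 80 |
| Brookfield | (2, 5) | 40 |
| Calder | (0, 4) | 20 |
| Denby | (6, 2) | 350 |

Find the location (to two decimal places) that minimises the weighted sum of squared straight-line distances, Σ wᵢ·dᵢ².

The minimiser of Σwᵢ‖p−pᵢ‖² is the weighted centroid p* = (Σwᵢpᵢ)/(Σwᵢ).
Σwᵢ = 490.
Σwᵢxᵢ = 80·0 + 40·2 + 20·0 + 350·6 = 2180.
Σwᵢyᵢ = 80·2 + 40·5 + 20·4 + 350·2 = 1140.
x* = 2180/490 = 4.45, y* = 1140/490 = 2.33.

(4.45, 2.33)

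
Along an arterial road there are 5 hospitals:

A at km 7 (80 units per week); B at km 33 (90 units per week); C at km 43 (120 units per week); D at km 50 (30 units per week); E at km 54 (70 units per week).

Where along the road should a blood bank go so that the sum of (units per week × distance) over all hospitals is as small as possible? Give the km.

For a sum of weighted absolute distances on a line, the optimum is the weighted median (not the mean). Total weight W = 390; half-weight = 195.
Sort by position and accumulate weight:
  km 7 (A, w=80) → cum 80
  km 33 (B, w=90) → cum 170
  km 43 (C, w=120) → cum 290  ≥ 195 → median here
  km 50 (D, w=30) → cum 320
  km 54 (E, w=70) → cum 390
Optimal location: km 43.

x = 43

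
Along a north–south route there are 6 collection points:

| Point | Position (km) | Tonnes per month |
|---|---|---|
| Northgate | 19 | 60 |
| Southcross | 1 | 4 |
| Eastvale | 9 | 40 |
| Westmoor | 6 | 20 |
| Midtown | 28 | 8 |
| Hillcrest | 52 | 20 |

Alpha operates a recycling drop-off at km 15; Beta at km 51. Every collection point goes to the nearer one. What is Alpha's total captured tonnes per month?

132

The indifferent point is the midpoint (15+51)/2 = 33; collection points left of it (closer to Alpha at 15) go to Alpha, those right go to Beta.
  Southcross at 1 (w=4) → Alpha
  Westmoor at 6 (w=20) → Alpha
  Eastvale at 9 (w=40) → Alpha
  Northgate at 19 (w=60) → Alpha
  Midtown at 28 (w=8) → Alpha
  Hillcrest at 52 (w=20) → Beta
Alpha captures 132; Beta captures 20.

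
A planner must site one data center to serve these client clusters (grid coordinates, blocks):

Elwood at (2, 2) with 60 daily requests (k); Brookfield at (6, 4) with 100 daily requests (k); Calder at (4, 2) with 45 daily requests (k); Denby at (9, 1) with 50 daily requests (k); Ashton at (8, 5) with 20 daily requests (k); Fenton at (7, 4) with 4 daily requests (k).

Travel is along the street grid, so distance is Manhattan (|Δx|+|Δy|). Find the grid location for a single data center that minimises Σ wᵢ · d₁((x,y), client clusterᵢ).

(6, 2)

Manhattan distance separates: Σwᵢ(|x−xᵢ|+|y−yᵢ|) = Σwᵢ|x−xᵢ| + Σwᵢ|y−yᵢ|, so x and y are optimised independently as 1-D weighted medians.
Total weight W = 279; half = 139.5.
x-coordinate, sorted with cumulative weight:
  x=2 (Elwood, w=60) cum 60
  x=4 (Calder, w=45) cum 105
  x=6 (Brookfield, w=100) cum 205  ← median
  x=7 (Fenton, w=4) cum 209
  x=8 (Ashton, w=20) cum 229
  x=9 (Denby, w=50) cum 279
⇒ x* = 6
y-coordinate, sorted with cumulative weight:
  y=1 (Denby, w=50) cum 50
  y=2 (Elwood, w=60) cum 110
  y=2 (Calder, w=45) cum 155  ← median
  y=4 (Brookfield, w=100) cum 255
  y=4 (Fenton, w=4) cum 259
  y=5 (Ashton, w=20) cum 279
⇒ y* = 2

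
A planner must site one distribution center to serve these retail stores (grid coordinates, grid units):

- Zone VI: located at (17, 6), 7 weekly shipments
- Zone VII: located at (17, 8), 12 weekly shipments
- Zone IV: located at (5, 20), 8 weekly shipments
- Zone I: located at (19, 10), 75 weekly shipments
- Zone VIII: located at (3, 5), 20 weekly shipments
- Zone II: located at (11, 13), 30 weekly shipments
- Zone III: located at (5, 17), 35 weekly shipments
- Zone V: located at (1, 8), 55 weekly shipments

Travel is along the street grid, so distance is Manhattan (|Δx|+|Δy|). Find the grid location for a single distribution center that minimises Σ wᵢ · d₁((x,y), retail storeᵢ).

(11, 10)

Manhattan distance separates: Σwᵢ(|x−xᵢ|+|y−yᵢ|) = Σwᵢ|x−xᵢ| + Σwᵢ|y−yᵢ|, so x and y are optimised independently as 1-D weighted medians.
Total weight W = 242; half = 121.
x-coordinate, sorted with cumulative weight:
  x=1 (Zone V, w=55) cum 55
  x=3 (Zone VIII, w=20) cum 75
  x=5 (Zone IV, w=8) cum 83
  x=5 (Zone III, w=35) cum 118
  x=11 (Zone II, w=30) cum 148  ← median
  x=17 (Zone VI, w=7) cum 155
  x=17 (Zone VII, w=12) cum 167
  x=19 (Zone I, w=75) cum 242
⇒ x* = 11
y-coordinate, sorted with cumulative weight:
  y=5 (Zone VIII, w=20) cum 20
  y=6 (Zone VI, w=7) cum 27
  y=8 (Zone VII, w=12) cum 39
  y=8 (Zone V, w=55) cum 94
  y=10 (Zone I, w=75) cum 169  ← median
  y=13 (Zone II, w=30) cum 199
  y=17 (Zone III, w=35) cum 234
  y=20 (Zone IV, w=8) cum 242
⇒ y* = 10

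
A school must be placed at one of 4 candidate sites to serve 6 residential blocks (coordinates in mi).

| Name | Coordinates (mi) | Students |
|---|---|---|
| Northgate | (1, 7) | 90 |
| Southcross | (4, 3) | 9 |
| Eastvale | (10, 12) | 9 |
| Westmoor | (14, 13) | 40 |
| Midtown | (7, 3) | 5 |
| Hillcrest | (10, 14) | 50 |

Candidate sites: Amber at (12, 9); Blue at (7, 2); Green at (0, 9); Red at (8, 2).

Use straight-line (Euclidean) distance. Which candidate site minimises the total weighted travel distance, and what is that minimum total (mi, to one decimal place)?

Green, total 1547.6 mi

Total weighted distance at each candidate:
  Amber (12, 9): total = 1615.9
  Blue (7, 2): total = 1970.3
  Green (0, 9): total = 1547.6
  Red (8, 2): total = 2019.6
Minimum is at Green with total 1547.6 mi.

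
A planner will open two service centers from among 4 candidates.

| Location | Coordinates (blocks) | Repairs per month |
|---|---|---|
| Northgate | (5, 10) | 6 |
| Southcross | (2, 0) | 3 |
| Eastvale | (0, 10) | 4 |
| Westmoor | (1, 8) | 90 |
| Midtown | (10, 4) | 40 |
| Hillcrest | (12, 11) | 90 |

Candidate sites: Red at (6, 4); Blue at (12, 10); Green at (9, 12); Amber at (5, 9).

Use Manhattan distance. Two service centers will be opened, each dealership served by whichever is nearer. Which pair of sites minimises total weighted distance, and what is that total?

{Blue, Amber}, total 926

Evaluate every pair (each demand assigned to the nearer of the two):
  {Blue, Amber}: total = 926
  {Red, Blue}: total = 1174
  {Green, Amber}: total = 1236
  {Red, Green}: total = 1434
  {Red, Amber}: total = 1474
  {Blue, Green}: total = 1627
Best pair: {Blue, Amber} with total 926.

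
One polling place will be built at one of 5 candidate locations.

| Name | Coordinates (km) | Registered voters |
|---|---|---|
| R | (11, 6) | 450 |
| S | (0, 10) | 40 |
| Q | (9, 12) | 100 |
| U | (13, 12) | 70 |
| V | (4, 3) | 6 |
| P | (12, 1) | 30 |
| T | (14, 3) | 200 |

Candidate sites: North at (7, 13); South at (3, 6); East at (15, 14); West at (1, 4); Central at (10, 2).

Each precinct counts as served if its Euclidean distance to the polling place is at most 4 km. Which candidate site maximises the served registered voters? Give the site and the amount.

Coverage radius r = 4 km; a point is covered iff (Δx)²+(Δy)² ≤ 4² = 16.
  North (7, 13): covers {Q} → 100
  South (3, 6): covers {V} → 6
  East (15, 14): covers {U} → 70
  West (1, 4): covers {V} → 6
  Central (10, 2): covers {P} → 30
Maximum coverage at North: 100 registered voters.

North, covering 100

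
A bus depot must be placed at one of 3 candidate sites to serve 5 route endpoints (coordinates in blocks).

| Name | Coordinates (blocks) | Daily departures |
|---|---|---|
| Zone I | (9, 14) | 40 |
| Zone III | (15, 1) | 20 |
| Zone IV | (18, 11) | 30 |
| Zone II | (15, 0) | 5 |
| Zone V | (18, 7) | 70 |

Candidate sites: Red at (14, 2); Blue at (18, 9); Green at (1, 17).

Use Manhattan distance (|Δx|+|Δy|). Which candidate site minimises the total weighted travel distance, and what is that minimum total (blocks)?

Blue, total 1040 blocks

Total weighted distance at each candidate:
  Red (14, 2): total = 1755
  Blue (18, 9): total = 1040
  Green (1, 17): total = 3775
Minimum is at Blue with total 1040 blocks.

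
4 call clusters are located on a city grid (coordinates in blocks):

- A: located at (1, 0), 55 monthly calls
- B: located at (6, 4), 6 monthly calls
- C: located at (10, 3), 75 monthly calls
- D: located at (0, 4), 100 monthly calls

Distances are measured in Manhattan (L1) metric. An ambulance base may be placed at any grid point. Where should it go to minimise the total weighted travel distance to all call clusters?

(1, 3)

Manhattan distance separates: Σwᵢ(|x−xᵢ|+|y−yᵢ|) = Σwᵢ|x−xᵢ| + Σwᵢ|y−yᵢ|, so x and y are optimised independently as 1-D weighted medians.
Total weight W = 236; half = 118.
x-coordinate, sorted with cumulative weight:
  x=0 (D, w=100) cum 100
  x=1 (A, w=55) cum 155  ← median
  x=6 (B, w=6) cum 161
  x=10 (C, w=75) cum 236
⇒ x* = 1
y-coordinate, sorted with cumulative weight:
  y=0 (A, w=55) cum 55
  y=3 (C, w=75) cum 130  ← median
  y=4 (B, w=6) cum 136
  y=4 (D, w=100) cum 236
⇒ y* = 3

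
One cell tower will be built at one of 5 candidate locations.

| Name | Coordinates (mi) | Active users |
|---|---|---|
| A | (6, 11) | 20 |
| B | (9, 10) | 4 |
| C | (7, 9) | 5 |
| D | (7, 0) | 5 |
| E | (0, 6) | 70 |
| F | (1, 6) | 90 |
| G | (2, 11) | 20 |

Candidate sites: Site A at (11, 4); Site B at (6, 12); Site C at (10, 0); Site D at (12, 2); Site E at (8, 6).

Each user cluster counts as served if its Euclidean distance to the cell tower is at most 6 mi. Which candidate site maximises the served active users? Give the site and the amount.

Site B, covering 49

Coverage radius r = 6 mi; a point is covered iff (Δx)²+(Δy)² ≤ 6² = 36.
  Site A (11, 4): covers {D} → 5
  Site B (6, 12): covers {A, B, C, G} → 49
  Site C (10, 0): covers {D} → 5
  Site D (12, 2): covers {D} → 5
  Site E (8, 6): covers {A, B, C} → 29
Maximum coverage at Site B: 49 active users.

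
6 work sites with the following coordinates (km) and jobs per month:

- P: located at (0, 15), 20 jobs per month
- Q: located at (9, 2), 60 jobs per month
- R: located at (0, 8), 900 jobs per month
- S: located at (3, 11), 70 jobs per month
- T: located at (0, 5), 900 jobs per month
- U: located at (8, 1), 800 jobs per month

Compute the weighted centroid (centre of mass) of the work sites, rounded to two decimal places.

The minimiser of Σwᵢ‖p−pᵢ‖² is the weighted centroid p* = (Σwᵢpᵢ)/(Σwᵢ).
Σwᵢ = 2750.
Σwᵢxᵢ = 20·0 + 60·9 + 900·0 + 70·3 + 900·0 + 800·8 = 7150.
Σwᵢyᵢ = 20·15 + 60·2 + 900·8 + 70·11 + 900·5 + 800·1 = 13690.
x* = 7150/2750 = 2.60, y* = 13690/2750 = 4.98.

(2.60, 4.98)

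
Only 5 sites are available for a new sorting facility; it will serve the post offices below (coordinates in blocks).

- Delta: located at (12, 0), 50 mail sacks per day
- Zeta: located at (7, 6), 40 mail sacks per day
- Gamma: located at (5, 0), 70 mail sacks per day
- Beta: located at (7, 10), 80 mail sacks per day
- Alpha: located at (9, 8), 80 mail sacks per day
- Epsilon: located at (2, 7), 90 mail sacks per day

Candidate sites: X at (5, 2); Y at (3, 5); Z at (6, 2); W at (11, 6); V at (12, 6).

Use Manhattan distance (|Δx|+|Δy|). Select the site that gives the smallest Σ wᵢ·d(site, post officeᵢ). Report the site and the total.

Z, total 3060 blocks

Total weighted distance at each candidate:
  X (5, 2): total = 3150
  Y (3, 5): total = 3100
  Z (6, 2): total = 3060
  W (11, 6): total = 3210
  V (12, 6): total = 3520
Minimum is at Z with total 3060 blocks.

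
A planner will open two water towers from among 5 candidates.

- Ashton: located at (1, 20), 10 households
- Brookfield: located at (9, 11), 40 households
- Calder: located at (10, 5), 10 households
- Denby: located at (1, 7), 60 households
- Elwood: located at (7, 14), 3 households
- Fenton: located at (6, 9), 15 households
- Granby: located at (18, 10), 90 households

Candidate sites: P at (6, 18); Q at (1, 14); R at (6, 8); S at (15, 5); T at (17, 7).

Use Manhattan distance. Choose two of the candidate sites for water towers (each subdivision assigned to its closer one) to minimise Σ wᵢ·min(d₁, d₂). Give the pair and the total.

{R, T}, total 1236

Evaluate every pair (each demand assigned to the nearer of the two):
  {R, T}: total = 1236
  {Q, T}: total = 1538
  {R, S}: total = 1576
  {Q, S}: total = 1858
  {Q, R}: total = 2023
  {P, R}: total = 2030
  {P, T}: total = 2030
  {P, S}: total = 2350
  {S, T}: total = 2386
  {P, Q}: total = 3000
Best pair: {R, T} with total 1236.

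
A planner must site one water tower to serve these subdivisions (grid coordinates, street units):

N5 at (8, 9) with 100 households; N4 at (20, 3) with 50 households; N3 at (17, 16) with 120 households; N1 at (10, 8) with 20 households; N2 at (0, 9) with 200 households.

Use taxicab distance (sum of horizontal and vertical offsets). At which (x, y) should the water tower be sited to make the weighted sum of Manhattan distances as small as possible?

Manhattan distance separates: Σwᵢ(|x−xᵢ|+|y−yᵢ|) = Σwᵢ|x−xᵢ| + Σwᵢ|y−yᵢ|, so x and y are optimised independently as 1-D weighted medians.
Total weight W = 490; half = 245.
x-coordinate, sorted with cumulative weight:
  x=0 (N2, w=200) cum 200
  x=8 (N5, w=100) cum 300  ← median
  x=10 (N1, w=20) cum 320
  x=17 (N3, w=120) cum 440
  x=20 (N4, w=50) cum 490
⇒ x* = 8
y-coordinate, sorted with cumulative weight:
  y=3 (N4, w=50) cum 50
  y=8 (N1, w=20) cum 70
  y=9 (N5, w=100) cum 170
  y=9 (N2, w=200) cum 370  ← median
  y=16 (N3, w=120) cum 490
⇒ y* = 9

(8, 9)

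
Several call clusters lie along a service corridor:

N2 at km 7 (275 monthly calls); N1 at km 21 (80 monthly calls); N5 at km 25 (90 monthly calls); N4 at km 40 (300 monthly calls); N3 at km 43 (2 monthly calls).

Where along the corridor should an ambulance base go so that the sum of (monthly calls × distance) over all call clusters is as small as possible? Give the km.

For a sum of weighted absolute distances on a line, the optimum is the weighted median (not the mean). Total weight W = 747; half-weight = 373.5.
Sort by position and accumulate weight:
  km 7 (N2, w=275) → cum 275
  km 21 (N1, w=80) → cum 355
  km 25 (N5, w=90) → cum 445  ≥ 373.5 → median here
  km 40 (N4, w=300) → cum 745
  km 43 (N3, w=2) → cum 747
Optimal location: km 25.

x = 25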